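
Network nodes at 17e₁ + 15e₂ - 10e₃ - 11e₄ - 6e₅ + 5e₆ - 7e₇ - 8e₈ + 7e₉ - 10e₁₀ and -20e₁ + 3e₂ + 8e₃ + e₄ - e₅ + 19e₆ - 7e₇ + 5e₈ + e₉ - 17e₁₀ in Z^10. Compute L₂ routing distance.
49.558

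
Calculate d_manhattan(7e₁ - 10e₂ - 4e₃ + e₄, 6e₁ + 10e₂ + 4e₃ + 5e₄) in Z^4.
33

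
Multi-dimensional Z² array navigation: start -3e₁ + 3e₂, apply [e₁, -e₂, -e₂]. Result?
(-2, 1)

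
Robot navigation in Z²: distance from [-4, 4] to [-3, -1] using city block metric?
6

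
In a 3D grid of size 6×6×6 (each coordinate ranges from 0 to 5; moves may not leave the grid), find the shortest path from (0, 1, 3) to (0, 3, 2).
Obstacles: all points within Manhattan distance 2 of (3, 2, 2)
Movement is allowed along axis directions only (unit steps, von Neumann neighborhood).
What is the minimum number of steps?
3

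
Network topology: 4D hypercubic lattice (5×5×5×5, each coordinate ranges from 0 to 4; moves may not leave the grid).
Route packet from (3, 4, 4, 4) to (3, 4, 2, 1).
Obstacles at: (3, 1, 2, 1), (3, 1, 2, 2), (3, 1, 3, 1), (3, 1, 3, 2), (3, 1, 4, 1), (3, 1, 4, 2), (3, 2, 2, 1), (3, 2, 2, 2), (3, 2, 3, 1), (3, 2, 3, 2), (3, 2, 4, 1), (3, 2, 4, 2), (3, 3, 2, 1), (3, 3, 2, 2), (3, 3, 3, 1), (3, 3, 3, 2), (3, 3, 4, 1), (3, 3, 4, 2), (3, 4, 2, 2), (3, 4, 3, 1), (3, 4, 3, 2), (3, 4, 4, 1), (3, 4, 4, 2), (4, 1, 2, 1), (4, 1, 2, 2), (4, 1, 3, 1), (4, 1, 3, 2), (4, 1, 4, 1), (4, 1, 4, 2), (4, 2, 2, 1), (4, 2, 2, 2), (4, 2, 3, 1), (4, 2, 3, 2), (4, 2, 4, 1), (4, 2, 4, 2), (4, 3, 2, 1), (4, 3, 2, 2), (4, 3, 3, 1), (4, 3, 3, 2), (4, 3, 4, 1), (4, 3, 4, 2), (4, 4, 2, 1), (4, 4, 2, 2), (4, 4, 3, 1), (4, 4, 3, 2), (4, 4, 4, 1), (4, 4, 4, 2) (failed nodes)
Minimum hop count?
7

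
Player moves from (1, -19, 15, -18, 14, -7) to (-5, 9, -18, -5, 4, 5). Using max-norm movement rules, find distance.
33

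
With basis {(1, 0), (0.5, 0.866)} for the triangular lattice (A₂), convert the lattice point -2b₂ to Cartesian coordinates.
(-1, -1.732)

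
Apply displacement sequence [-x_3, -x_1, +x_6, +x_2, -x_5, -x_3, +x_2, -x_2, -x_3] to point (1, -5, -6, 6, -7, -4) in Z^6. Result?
(0, -4, -9, 6, -8, -3)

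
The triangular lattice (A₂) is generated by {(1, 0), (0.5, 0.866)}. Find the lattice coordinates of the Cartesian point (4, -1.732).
5b₁ - 2b₂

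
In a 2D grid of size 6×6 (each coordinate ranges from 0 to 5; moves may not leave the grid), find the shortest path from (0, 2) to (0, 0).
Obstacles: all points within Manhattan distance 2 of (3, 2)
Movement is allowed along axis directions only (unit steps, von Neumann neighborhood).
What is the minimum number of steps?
2
(one shortest path: (0, 2) → (0, 1) → (0, 0))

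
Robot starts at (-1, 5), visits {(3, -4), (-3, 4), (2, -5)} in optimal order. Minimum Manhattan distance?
19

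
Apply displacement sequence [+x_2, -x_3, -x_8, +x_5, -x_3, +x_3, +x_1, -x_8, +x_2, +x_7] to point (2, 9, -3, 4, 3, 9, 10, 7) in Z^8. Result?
(3, 11, -4, 4, 4, 9, 11, 5)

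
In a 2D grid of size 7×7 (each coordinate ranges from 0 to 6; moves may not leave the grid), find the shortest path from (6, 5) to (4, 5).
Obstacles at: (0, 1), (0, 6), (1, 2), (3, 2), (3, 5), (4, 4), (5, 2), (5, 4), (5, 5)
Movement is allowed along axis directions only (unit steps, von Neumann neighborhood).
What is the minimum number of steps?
4
(one shortest path: (6, 5) → (6, 6) → (5, 6) → (4, 6) → (4, 5))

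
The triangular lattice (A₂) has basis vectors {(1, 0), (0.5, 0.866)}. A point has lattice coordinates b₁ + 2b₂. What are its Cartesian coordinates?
(2, 1.732)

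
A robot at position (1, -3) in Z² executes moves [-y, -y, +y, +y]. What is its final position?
(1, -3)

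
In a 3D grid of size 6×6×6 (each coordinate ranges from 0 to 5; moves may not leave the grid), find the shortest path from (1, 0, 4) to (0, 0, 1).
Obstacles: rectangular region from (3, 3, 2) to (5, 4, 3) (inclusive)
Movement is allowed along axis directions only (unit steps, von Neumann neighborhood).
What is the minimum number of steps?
4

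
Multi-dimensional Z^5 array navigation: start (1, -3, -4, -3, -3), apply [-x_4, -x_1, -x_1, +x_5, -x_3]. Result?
(-1, -3, -5, -4, -2)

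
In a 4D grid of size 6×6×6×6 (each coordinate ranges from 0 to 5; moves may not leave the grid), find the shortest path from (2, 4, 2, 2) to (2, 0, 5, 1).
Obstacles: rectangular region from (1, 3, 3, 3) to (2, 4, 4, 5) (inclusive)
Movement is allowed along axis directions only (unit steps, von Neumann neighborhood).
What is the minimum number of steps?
8
(one shortest path: (2, 4, 2, 2) → (2, 3, 2, 2) → (2, 2, 2, 2) → (2, 1, 2, 2) → (2, 0, 2, 2) → (2, 0, 3, 2) → (2, 0, 4, 2) → (2, 0, 5, 2) → (2, 0, 5, 1))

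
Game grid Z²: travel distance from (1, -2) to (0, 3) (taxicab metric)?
6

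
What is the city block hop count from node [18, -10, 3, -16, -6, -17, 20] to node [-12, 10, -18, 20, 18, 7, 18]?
157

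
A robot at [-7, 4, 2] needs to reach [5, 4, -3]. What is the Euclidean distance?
13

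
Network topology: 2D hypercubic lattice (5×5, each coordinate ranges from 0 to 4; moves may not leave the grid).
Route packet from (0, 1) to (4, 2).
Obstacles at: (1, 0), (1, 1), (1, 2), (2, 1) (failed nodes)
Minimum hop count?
7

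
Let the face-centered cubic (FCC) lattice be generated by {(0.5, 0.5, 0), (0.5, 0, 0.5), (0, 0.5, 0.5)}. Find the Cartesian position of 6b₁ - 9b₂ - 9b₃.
(-1.5, -1.5, -9)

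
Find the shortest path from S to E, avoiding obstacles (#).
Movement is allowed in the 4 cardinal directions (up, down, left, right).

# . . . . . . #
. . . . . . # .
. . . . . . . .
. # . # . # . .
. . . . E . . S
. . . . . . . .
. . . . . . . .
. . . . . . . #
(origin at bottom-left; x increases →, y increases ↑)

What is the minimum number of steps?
3
(one shortest path: (7, 3) → (6, 3) → (5, 3) → (4, 3))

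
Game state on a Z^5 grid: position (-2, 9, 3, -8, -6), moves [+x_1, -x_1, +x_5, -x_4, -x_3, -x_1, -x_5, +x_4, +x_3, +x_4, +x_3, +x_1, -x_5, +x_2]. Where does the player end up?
(-2, 10, 4, -7, -7)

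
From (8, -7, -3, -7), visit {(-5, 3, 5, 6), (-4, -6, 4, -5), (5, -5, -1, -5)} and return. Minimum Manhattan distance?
88
(one optimal route: (8, -7, -3, -7) → (-4, -6, 4, -5) → (-5, 3, 5, 6) → (5, -5, -1, -5) → (8, -7, -3, -7))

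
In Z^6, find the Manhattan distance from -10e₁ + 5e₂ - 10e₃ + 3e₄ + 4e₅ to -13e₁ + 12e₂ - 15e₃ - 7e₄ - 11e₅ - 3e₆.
43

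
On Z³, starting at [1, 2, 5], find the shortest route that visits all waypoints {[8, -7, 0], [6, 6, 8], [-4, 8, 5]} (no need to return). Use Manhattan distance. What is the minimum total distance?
49
(one optimal route: (1, 2, 5) → (-4, 8, 5) → (6, 6, 8) → (8, -7, 0))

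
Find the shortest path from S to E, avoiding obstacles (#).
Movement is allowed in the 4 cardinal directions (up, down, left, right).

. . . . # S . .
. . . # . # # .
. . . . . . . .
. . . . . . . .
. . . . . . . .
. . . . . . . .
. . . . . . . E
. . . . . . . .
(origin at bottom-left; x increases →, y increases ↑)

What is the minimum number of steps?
8
(one shortest path: (5, 7) → (6, 7) → (7, 7) → (7, 6) → (7, 5) → (7, 4) → (7, 3) → (7, 2) → (7, 1))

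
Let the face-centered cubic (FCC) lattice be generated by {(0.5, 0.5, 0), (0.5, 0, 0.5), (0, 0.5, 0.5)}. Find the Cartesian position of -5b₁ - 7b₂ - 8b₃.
(-6, -6.5, -7.5)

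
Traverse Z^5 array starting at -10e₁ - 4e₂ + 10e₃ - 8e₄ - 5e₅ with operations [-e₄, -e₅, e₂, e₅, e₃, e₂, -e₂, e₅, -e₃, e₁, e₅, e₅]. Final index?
(-9, -3, 10, -9, -2)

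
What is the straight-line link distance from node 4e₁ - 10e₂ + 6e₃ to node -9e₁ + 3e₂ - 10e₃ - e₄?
24.3926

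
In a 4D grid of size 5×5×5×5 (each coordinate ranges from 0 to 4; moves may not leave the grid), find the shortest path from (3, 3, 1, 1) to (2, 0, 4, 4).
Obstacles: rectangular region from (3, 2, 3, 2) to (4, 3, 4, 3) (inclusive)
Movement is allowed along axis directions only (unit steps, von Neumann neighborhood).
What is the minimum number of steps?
10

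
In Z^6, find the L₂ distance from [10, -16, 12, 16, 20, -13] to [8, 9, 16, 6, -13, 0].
44.7549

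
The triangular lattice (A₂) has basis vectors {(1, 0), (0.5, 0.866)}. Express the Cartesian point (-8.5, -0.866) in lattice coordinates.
-8b₁ - b₂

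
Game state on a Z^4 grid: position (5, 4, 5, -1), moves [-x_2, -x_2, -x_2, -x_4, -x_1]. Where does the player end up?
(4, 1, 5, -2)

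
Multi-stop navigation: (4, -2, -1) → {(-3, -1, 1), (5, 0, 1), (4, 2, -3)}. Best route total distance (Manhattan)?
22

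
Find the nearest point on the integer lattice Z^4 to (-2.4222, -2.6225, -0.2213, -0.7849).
(-2, -3, 0, -1)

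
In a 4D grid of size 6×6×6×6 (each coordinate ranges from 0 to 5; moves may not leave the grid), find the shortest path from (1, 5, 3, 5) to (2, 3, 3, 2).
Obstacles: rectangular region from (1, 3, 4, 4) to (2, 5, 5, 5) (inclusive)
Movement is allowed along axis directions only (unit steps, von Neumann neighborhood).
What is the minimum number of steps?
6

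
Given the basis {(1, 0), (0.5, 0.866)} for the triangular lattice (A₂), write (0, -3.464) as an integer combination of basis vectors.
2b₁ - 4b₂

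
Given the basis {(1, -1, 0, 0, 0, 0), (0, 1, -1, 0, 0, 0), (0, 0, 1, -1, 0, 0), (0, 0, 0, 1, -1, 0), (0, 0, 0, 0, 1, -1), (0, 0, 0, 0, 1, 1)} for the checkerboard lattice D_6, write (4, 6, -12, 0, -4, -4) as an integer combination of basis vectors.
4b₁ + 10b₂ - 2b₃ - 2b₄ - b₅ - 5b₆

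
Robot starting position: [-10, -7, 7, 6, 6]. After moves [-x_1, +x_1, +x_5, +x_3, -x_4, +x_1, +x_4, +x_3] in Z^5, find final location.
(-9, -7, 9, 6, 7)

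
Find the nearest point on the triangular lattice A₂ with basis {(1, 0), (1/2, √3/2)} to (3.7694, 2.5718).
(3.5, 2.598)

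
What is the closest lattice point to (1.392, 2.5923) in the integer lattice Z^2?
(1, 3)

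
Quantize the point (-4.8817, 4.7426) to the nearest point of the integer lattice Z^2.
(-5, 5)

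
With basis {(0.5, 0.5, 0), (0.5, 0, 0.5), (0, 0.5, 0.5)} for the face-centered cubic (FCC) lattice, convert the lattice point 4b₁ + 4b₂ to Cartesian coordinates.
(4, 2, 2)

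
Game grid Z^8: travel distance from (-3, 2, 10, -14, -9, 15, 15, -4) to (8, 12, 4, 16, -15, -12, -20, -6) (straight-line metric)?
56.1338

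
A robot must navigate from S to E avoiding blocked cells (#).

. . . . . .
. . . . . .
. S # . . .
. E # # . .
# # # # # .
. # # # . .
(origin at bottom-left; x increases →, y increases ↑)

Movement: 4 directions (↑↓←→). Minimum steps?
1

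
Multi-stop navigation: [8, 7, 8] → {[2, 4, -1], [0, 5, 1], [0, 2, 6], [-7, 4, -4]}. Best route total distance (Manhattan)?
40
(one optimal route: (8, 7, 8) → (0, 2, 6) → (0, 5, 1) → (2, 4, -1) → (-7, 4, -4))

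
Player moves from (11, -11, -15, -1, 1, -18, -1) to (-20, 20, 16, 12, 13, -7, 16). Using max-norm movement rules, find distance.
31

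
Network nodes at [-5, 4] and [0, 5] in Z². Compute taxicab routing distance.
6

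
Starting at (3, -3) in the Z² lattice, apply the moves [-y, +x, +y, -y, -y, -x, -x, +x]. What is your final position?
(3, -5)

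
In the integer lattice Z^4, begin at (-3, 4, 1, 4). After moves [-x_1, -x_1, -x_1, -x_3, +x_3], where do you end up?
(-6, 4, 1, 4)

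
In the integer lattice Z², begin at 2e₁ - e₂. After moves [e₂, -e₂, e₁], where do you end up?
(3, -1)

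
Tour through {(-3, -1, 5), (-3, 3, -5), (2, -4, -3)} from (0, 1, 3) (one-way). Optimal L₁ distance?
35
(one optimal route: (0, 1, 3) → (-3, -1, 5) → (-3, 3, -5) → (2, -4, -3))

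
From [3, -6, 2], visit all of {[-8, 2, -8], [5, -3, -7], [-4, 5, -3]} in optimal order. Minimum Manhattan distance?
45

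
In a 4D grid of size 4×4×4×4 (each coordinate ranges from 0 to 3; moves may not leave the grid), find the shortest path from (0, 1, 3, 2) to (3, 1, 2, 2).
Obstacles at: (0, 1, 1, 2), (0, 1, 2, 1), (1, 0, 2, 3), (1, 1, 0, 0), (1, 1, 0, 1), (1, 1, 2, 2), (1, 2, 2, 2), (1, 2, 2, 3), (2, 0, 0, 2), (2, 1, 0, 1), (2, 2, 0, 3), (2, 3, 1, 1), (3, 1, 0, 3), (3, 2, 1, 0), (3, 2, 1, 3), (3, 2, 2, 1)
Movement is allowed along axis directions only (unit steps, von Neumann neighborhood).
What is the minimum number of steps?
4
(one shortest path: (0, 1, 3, 2) → (1, 1, 3, 2) → (2, 1, 3, 2) → (3, 1, 3, 2) → (3, 1, 2, 2))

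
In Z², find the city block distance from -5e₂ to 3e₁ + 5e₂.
13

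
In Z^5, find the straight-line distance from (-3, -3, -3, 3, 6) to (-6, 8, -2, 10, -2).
15.6205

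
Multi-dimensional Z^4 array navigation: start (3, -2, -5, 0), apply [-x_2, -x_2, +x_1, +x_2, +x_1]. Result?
(5, -3, -5, 0)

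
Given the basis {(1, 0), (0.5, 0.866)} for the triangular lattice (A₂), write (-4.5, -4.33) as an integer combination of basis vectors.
-2b₁ - 5b₂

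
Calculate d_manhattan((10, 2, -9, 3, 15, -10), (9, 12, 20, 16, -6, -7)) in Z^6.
77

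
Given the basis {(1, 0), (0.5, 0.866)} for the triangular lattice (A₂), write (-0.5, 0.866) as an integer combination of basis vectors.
-b₁ + b₂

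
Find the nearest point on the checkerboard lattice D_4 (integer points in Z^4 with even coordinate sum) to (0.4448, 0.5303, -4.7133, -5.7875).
(0, 1, -5, -6)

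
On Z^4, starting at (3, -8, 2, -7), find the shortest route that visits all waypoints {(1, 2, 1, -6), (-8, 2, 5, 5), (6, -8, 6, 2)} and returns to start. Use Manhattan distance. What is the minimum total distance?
82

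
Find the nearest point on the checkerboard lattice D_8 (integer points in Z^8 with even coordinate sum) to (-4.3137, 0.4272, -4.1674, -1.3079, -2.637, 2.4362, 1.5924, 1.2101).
(-4, 0, -4, -1, -3, 3, 2, 1)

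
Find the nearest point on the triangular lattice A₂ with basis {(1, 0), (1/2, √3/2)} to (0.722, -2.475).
(0.5, -2.598)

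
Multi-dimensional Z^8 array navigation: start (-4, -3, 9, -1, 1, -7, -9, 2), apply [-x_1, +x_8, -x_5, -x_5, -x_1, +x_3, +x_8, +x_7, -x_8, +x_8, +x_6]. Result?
(-6, -3, 10, -1, -1, -6, -8, 4)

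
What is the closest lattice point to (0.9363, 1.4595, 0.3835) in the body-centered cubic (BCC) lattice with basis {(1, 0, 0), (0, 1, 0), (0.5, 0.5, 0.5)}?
(0.5, 1.5, 0.5)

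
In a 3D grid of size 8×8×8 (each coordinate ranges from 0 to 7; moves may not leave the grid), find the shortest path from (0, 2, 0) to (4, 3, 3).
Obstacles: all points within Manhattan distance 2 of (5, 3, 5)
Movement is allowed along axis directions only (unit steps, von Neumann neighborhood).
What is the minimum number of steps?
8
(one shortest path: (0, 2, 0) → (1, 2, 0) → (2, 2, 0) → (3, 2, 0) → (4, 2, 0) → (4, 3, 0) → (4, 3, 1) → (4, 3, 2) → (4, 3, 3))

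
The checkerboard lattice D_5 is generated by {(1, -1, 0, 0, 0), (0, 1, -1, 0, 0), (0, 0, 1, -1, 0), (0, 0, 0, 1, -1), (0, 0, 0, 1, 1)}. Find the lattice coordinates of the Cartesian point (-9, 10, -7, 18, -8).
-9b₁ + b₂ - 6b₃ + 10b₄ + 2b₅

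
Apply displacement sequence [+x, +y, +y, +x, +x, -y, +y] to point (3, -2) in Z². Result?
(6, 0)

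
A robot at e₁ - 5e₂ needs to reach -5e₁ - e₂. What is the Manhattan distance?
10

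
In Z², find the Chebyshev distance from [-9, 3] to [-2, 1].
7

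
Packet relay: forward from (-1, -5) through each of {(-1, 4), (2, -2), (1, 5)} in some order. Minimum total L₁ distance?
17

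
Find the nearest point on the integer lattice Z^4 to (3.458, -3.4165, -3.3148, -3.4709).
(3, -3, -3, -3)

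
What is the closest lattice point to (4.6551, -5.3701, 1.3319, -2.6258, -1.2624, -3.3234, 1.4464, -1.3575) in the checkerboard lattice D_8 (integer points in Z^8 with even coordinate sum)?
(5, -5, 1, -3, -1, -3, 1, -1)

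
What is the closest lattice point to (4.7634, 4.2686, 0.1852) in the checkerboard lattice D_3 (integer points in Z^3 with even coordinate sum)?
(5, 5, 0)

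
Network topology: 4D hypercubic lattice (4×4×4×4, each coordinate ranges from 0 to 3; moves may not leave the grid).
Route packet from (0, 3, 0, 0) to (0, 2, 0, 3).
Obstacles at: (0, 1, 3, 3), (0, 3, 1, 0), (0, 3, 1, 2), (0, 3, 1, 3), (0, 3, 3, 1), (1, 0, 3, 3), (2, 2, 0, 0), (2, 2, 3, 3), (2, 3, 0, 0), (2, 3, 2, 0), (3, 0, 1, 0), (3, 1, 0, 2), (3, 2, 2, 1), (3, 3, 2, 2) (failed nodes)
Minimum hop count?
4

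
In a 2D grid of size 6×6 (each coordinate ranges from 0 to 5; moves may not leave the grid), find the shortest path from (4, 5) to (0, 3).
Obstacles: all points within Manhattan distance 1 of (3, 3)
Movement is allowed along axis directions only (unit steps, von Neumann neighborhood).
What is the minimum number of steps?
6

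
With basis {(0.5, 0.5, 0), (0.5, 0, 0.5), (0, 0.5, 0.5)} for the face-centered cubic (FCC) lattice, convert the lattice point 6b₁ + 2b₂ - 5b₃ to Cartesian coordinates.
(4, 0.5, -1.5)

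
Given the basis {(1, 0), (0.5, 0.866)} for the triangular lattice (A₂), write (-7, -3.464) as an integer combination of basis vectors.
-5b₁ - 4b₂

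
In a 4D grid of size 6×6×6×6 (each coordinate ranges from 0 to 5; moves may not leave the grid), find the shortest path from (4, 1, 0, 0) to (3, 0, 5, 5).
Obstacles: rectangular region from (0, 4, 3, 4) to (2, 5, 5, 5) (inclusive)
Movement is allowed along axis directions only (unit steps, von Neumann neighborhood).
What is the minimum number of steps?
12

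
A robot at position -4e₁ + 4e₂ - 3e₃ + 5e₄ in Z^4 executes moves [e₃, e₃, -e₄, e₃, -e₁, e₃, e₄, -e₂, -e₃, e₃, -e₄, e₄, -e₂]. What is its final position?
(-5, 2, 1, 5)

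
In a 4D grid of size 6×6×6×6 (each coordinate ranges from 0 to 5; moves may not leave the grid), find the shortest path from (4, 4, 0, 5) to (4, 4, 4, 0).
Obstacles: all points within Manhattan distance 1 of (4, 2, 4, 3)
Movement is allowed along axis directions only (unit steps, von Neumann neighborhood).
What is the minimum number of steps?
9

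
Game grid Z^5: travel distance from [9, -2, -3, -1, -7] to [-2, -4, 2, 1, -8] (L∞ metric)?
11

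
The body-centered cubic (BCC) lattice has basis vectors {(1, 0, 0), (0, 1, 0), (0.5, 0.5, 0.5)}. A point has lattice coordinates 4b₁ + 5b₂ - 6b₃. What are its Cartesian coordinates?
(1, 2, -3)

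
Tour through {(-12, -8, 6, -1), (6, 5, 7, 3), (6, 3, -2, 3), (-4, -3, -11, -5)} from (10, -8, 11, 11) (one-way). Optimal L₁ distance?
107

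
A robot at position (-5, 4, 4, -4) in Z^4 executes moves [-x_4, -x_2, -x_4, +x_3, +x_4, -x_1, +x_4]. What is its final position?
(-6, 3, 5, -4)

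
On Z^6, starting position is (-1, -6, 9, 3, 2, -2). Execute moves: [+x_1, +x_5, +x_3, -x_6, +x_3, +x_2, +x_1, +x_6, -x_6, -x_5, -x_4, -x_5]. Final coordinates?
(1, -5, 11, 2, 1, -3)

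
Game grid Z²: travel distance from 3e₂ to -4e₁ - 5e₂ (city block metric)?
12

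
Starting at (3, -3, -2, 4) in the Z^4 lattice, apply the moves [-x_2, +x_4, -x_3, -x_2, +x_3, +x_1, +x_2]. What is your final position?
(4, -4, -2, 5)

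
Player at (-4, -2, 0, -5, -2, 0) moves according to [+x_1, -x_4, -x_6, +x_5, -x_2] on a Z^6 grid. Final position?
(-3, -3, 0, -6, -1, -1)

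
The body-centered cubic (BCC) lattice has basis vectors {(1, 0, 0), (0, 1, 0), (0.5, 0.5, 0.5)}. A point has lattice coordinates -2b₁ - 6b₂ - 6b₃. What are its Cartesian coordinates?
(-5, -9, -3)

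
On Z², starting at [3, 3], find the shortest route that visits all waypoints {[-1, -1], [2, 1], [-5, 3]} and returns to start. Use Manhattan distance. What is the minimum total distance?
24
(one optimal route: (3, 3) → (2, 1) → (-1, -1) → (-5, 3) → (3, 3))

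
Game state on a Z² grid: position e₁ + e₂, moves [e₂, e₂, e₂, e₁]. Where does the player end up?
(2, 4)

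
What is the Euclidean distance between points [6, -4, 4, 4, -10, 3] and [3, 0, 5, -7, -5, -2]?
14.0357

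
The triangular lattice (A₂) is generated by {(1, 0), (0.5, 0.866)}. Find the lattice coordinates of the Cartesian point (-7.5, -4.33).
-5b₁ - 5b₂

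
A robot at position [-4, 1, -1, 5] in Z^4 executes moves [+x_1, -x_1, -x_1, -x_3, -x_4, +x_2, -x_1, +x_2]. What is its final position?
(-6, 3, -2, 4)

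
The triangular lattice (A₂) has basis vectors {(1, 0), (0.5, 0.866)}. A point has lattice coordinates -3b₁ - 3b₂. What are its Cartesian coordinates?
(-4.5, -2.598)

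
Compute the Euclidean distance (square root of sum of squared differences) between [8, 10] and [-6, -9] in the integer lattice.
23.6008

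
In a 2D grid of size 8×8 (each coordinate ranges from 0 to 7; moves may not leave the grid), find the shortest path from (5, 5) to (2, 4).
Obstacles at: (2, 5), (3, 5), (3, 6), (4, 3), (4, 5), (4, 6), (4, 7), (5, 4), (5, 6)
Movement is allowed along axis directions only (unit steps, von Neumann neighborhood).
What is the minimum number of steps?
10
(one shortest path: (5, 5) → (6, 5) → (6, 4) → (6, 3) → (5, 3) → (5, 2) → (4, 2) → (3, 2) → (2, 2) → (2, 3) → (2, 4))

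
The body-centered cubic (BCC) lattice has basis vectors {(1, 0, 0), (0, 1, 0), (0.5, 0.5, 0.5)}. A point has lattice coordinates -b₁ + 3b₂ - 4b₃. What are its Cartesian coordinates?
(-3, 1, -2)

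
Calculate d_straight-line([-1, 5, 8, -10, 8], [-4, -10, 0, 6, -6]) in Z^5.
27.3861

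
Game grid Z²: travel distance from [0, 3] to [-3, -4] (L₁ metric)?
10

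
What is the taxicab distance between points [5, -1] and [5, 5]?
6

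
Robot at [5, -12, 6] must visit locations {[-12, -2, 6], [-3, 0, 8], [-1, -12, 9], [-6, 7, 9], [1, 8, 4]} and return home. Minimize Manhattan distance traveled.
94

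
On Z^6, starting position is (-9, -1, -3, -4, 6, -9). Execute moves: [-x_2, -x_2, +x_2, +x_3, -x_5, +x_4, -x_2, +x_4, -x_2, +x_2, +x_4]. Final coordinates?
(-9, -3, -2, -1, 5, -9)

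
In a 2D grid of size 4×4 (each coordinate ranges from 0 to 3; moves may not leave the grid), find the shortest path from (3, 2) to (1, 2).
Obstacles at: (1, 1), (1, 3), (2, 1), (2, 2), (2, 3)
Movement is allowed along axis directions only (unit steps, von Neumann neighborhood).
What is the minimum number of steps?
8
(one shortest path: (3, 2) → (3, 1) → (3, 0) → (2, 0) → (1, 0) → (0, 0) → (0, 1) → (0, 2) → (1, 2))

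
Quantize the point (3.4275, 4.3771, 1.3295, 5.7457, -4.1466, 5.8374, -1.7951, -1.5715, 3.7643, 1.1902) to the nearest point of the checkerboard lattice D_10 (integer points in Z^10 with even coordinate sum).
(3, 4, 1, 6, -4, 6, -2, -1, 4, 1)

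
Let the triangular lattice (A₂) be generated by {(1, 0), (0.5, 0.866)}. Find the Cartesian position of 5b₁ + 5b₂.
(7.5, 4.33)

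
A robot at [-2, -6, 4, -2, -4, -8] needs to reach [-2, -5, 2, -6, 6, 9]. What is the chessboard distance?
17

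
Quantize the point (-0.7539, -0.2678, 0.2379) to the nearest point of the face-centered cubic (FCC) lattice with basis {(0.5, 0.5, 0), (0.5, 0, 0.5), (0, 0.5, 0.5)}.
(-0.5, -0.5, 0)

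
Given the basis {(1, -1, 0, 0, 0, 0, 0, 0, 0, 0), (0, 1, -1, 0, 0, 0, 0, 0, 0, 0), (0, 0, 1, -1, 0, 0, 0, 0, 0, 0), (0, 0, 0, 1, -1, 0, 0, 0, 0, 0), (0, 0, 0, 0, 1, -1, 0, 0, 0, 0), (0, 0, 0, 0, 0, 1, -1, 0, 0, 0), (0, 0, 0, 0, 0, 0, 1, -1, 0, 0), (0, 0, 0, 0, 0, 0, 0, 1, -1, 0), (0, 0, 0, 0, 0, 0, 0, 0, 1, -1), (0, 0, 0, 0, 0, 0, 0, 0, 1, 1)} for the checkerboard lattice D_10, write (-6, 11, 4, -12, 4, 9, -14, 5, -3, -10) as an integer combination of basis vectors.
-6b₁ + 5b₂ + 9b₃ - 3b₄ + b₅ + 10b₆ - 4b₇ + b₈ + 4b₉ - 6b₁₀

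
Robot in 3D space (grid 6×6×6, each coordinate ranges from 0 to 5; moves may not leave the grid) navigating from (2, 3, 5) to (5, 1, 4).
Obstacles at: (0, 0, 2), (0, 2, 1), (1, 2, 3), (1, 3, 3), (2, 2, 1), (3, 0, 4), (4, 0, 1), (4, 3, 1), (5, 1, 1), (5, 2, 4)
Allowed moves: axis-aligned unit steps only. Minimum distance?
6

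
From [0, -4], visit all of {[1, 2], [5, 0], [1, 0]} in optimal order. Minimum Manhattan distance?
13
(one optimal route: (0, -4) → (1, 2) → (1, 0) → (5, 0))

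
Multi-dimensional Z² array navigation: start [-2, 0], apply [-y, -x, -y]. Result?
(-3, -2)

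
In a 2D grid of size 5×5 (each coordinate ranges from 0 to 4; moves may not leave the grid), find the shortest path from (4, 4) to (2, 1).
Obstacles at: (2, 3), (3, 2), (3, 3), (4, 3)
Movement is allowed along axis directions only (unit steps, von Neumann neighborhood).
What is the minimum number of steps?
7
(one shortest path: (4, 4) → (3, 4) → (2, 4) → (1, 4) → (1, 3) → (1, 2) → (2, 2) → (2, 1))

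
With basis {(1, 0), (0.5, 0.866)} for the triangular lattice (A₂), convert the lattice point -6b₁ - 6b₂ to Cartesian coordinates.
(-9, -5.196)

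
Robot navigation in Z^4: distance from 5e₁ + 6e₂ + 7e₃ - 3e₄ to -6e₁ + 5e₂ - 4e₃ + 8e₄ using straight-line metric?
19.0788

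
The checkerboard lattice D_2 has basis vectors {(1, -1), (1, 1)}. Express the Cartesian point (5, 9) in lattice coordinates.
-2b₁ + 7b₂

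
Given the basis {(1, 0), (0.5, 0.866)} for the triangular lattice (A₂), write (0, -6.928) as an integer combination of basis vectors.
4b₁ - 8b₂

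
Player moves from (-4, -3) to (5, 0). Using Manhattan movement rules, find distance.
12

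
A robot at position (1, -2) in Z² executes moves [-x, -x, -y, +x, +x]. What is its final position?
(1, -3)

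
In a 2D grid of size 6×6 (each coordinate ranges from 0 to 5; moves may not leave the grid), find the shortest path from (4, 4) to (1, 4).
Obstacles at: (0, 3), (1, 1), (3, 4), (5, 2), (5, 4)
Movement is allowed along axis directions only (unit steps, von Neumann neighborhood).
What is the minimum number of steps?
5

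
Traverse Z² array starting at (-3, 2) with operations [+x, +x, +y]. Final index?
(-1, 3)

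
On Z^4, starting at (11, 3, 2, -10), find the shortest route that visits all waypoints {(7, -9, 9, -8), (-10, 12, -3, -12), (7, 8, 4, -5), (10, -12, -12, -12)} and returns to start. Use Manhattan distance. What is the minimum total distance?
160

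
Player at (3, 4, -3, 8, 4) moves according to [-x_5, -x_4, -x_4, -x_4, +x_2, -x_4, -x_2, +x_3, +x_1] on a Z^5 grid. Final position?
(4, 4, -2, 4, 3)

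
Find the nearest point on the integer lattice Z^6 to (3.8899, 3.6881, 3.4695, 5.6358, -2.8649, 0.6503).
(4, 4, 3, 6, -3, 1)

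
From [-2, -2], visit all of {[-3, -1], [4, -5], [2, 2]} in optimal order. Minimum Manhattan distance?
19
(one optimal route: (-2, -2) → (-3, -1) → (2, 2) → (4, -5))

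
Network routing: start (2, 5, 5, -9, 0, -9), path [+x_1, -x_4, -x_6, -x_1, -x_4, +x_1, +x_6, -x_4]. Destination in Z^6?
(3, 5, 5, -12, 0, -9)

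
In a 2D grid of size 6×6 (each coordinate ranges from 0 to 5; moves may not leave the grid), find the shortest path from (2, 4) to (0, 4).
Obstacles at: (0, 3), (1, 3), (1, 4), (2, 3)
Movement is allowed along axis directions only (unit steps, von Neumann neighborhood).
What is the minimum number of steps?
4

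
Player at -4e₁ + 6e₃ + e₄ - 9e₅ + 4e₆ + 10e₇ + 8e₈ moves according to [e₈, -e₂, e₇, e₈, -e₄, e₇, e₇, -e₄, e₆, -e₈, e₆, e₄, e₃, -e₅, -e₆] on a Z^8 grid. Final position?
(-4, -1, 7, 0, -10, 5, 13, 9)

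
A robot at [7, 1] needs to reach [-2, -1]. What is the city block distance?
11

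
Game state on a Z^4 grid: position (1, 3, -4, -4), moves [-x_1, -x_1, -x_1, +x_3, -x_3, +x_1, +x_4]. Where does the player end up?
(-1, 3, -4, -3)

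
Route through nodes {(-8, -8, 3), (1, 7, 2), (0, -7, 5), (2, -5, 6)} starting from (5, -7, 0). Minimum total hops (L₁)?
50
(one optimal route: (5, -7, 0) → (-8, -8, 3) → (0, -7, 5) → (2, -5, 6) → (1, 7, 2))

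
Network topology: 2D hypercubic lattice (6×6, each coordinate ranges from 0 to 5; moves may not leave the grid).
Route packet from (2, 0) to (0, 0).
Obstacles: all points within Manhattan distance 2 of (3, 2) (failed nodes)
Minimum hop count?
2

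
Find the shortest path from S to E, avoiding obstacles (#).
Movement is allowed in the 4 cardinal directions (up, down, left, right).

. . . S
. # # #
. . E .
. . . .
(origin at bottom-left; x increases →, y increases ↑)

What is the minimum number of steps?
7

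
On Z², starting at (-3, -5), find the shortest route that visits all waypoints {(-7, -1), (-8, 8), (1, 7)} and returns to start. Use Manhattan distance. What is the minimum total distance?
44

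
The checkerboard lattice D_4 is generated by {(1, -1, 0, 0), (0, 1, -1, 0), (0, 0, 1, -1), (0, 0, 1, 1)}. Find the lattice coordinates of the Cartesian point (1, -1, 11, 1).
b₁ + 5b₃ + 6b₄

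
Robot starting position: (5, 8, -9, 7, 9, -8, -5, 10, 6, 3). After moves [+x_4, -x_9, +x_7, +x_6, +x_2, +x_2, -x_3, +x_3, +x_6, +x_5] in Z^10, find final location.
(5, 10, -9, 8, 10, -6, -4, 10, 5, 3)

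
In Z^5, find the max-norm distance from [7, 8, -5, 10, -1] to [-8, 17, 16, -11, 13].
21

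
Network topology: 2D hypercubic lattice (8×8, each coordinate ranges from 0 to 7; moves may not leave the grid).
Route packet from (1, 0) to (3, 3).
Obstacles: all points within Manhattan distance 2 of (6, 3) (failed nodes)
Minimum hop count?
5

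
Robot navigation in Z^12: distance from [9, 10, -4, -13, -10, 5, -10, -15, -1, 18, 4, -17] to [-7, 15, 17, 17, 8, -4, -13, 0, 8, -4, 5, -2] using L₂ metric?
55.2449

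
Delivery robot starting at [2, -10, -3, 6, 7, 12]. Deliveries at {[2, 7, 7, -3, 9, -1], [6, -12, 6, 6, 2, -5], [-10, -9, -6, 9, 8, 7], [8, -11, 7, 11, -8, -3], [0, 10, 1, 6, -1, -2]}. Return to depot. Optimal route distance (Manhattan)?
224
(one optimal route: (2, -10, -3, 6, 7, 12) → (6, -12, 6, 6, 2, -5) → (8, -11, 7, 11, -8, -3) → (0, 10, 1, 6, -1, -2) → (2, 7, 7, -3, 9, -1) → (-10, -9, -6, 9, 8, 7) → (2, -10, -3, 6, 7, 12))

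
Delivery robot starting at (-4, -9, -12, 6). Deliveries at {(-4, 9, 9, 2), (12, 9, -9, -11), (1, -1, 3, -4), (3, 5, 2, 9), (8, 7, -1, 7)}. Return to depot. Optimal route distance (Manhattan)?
188
(one optimal route: (-4, -9, -12, 6) → (12, 9, -9, -11) → (8, 7, -1, 7) → (3, 5, 2, 9) → (-4, 9, 9, 2) → (1, -1, 3, -4) → (-4, -9, -12, 6))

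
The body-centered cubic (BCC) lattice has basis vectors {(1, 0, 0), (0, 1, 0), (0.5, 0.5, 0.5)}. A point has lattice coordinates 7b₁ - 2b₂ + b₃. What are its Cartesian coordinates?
(7.5, -1.5, 0.5)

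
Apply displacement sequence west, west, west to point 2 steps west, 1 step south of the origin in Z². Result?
(-5, -1)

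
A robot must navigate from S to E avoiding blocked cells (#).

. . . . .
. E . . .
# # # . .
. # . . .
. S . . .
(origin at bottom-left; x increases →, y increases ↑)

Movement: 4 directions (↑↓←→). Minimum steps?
7
(one shortest path: (1, 0) → (2, 0) → (3, 0) → (3, 1) → (3, 2) → (3, 3) → (2, 3) → (1, 3))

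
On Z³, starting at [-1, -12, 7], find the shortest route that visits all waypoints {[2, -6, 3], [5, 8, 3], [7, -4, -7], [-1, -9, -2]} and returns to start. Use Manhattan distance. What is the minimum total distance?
84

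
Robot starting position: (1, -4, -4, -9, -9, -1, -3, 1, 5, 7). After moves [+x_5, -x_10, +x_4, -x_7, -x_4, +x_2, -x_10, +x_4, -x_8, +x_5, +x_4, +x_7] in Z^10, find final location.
(1, -3, -4, -7, -7, -1, -3, 0, 5, 5)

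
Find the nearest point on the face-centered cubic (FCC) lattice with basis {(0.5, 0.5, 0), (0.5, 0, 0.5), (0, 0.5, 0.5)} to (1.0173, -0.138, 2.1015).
(1, 0, 2)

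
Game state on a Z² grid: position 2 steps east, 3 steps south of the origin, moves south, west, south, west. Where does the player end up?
(0, -5)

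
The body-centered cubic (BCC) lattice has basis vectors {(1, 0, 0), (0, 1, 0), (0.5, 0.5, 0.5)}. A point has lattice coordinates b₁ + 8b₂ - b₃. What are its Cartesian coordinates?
(0.5, 7.5, -0.5)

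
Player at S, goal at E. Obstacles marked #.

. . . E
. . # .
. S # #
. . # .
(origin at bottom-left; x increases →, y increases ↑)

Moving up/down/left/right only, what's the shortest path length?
4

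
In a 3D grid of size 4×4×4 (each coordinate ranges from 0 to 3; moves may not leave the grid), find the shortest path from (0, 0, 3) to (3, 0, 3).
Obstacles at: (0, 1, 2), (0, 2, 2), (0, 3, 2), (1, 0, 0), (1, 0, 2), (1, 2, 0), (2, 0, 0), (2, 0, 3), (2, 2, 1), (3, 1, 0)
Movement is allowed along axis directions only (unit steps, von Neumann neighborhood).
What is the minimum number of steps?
5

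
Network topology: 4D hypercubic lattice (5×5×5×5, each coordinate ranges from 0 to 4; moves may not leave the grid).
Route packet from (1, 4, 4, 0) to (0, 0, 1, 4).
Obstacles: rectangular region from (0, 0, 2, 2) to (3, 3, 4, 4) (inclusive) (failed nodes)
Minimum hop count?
12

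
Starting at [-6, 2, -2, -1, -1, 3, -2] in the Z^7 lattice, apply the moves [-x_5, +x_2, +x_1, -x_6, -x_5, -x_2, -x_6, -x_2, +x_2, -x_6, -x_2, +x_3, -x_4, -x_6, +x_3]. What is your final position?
(-5, 1, 0, -2, -3, -1, -2)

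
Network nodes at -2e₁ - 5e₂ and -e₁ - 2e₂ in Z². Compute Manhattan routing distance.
4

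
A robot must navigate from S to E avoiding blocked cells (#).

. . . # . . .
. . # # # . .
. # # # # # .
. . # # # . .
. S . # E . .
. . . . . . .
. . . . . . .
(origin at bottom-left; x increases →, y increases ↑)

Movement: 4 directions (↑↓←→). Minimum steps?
5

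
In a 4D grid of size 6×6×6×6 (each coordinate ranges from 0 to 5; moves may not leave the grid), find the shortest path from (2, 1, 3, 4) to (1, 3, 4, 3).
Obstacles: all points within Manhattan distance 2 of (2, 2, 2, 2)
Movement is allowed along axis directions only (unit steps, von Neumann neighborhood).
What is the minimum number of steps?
5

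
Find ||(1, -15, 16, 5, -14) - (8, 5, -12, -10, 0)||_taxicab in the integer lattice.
84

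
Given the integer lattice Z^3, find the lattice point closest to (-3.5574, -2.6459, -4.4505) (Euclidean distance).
(-4, -3, -4)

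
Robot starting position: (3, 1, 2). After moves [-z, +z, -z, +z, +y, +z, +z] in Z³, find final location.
(3, 2, 4)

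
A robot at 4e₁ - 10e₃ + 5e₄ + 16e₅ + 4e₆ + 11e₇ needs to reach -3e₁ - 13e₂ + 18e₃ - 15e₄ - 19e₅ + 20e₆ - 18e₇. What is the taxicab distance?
148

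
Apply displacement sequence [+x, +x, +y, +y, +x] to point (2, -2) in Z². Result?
(5, 0)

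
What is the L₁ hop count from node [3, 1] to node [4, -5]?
7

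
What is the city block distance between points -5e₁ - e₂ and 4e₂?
10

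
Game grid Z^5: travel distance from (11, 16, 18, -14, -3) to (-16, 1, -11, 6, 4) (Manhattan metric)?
98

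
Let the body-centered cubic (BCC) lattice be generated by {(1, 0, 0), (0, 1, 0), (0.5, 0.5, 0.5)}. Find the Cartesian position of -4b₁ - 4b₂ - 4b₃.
(-6, -6, -2)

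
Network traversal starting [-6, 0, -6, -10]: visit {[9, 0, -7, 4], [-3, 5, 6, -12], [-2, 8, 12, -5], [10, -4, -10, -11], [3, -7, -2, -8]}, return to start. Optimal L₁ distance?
150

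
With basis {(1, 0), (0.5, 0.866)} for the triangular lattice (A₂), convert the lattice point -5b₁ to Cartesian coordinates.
(-5, 0)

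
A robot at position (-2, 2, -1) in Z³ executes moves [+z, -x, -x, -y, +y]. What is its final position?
(-4, 2, 0)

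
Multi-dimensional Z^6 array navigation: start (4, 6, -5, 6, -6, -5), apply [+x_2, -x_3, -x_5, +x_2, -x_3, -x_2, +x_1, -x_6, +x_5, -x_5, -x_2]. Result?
(5, 6, -7, 6, -7, -6)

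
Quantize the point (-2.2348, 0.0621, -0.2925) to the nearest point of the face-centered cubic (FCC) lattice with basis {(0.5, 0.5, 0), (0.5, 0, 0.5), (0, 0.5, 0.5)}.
(-2.5, 0, -0.5)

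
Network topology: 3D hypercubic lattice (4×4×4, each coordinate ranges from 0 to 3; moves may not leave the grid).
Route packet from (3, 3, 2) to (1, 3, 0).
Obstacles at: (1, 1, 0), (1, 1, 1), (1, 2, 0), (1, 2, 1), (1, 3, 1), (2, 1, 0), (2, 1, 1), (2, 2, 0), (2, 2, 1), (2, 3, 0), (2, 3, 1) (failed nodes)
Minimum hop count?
6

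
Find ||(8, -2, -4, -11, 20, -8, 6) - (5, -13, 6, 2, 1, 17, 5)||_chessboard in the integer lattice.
25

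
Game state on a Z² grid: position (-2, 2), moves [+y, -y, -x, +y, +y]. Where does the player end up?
(-3, 4)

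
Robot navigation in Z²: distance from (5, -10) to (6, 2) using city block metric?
13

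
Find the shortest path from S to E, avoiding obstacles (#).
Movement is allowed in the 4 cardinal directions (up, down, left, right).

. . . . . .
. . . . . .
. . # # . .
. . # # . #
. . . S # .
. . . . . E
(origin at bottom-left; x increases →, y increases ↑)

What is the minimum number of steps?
3
(one shortest path: (3, 1) → (3, 0) → (4, 0) → (5, 0))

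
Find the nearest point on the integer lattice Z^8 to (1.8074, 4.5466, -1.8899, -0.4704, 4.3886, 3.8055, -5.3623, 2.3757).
(2, 5, -2, 0, 4, 4, -5, 2)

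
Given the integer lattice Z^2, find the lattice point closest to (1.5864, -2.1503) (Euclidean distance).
(2, -2)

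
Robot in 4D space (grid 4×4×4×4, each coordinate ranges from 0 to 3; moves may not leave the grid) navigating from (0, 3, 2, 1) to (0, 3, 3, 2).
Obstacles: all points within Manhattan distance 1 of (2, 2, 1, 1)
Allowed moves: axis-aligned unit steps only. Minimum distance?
2
(one shortest path: (0, 3, 2, 1) → (0, 3, 3, 1) → (0, 3, 3, 2))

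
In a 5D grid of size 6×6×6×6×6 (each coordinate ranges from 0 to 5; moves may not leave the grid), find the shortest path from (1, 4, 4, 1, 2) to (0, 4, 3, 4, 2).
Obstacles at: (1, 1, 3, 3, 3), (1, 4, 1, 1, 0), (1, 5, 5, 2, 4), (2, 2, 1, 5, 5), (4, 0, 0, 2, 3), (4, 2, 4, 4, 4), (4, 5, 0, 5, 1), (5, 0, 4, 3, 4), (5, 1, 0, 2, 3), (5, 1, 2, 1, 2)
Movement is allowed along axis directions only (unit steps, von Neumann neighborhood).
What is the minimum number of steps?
5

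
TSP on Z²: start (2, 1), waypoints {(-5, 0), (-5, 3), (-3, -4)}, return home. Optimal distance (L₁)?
28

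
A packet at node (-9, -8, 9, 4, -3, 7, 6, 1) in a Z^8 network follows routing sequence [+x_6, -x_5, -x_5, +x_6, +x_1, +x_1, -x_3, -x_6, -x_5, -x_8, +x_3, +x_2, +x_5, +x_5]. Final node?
(-7, -7, 9, 4, -4, 8, 6, 0)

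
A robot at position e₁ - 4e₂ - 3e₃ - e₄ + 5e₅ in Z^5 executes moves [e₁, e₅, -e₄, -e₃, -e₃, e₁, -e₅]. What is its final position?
(3, -4, -5, -2, 5)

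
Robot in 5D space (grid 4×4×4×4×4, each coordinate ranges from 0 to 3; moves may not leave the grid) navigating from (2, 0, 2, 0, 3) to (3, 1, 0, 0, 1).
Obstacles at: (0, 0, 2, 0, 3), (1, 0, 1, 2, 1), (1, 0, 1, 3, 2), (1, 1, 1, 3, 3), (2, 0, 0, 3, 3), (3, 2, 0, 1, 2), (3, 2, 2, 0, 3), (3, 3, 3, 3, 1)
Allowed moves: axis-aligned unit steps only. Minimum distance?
6
(one shortest path: (2, 0, 2, 0, 3) → (3, 0, 2, 0, 3) → (3, 1, 2, 0, 3) → (3, 1, 1, 0, 3) → (3, 1, 0, 0, 3) → (3, 1, 0, 0, 2) → (3, 1, 0, 0, 1))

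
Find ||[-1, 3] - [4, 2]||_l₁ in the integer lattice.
6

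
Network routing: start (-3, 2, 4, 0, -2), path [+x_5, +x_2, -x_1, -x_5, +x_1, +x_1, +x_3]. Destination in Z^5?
(-2, 3, 5, 0, -2)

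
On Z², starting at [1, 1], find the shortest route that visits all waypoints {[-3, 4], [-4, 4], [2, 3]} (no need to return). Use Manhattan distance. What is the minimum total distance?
10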